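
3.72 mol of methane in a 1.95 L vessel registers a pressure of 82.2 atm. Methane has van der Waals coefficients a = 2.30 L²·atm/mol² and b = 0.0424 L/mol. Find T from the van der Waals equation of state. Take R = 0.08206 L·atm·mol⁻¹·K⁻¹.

T ≈ 531.8 K

T = (P + a n²/V²)(V − nb)/(nR)
P + a n²/V² = 82.2 + (2.30)(3.72)²/(1.95)² = 90.570 atm
V − nb = 1.95 − (3.72)(0.0424) = 1.7923 L
T = (90.570)(1.7923)/((3.72)(0.08206)) = 531.8 K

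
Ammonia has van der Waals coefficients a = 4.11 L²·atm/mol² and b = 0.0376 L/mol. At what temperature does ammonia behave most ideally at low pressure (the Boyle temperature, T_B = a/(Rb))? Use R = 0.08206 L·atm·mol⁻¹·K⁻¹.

T_B ≈ 1332 K

For a van der Waals gas the second virial coefficient B₂ = b − a/(RT) vanishes at T_B = a/(Rb).
T_B = 4.11/(0.08206×0.0376) = 4.11/0.0030855 = 1332 K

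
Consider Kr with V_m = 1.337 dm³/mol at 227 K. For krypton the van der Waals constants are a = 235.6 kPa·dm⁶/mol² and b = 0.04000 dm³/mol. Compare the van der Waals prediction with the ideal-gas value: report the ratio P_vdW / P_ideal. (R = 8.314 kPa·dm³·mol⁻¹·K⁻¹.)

P_vdW / P_ideal ≈ 0.9375

Ideal: P_ideal = RT/V_m = (8.314)(227)/1.337 = 1411.58 kPa
vdW: P = RT/(V_m − b) − a/V_m² = 1887.28/1.29700 − 235.6/1.78757 = 1455.11 − 131.799 = 1323.31 kPa
Ratio = 1323.31/1411.58 = 0.9375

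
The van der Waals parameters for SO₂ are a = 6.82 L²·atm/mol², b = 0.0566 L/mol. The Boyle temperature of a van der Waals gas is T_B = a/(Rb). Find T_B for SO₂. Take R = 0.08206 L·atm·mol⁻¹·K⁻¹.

T_B ≈ 1468 K

For a van der Waals gas the second virial coefficient B₂ = b − a/(RT) vanishes at T_B = a/(Rb).
T_B = 6.82/(0.08206×0.0566) = 6.82/0.0046446 = 1468 K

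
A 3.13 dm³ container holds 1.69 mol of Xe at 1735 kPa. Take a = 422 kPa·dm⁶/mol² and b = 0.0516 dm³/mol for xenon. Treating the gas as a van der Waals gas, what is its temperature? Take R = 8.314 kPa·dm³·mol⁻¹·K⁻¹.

T ≈ 402.4 K

T = (P + a n²/V²)(V − nb)/(nR)
P + a n²/V² = 1735 + (422)(1.69)²/(3.13)² = 1858.0 kPa
V − nb = 3.13 − (1.69)(0.0516) = 3.0428 dm³
T = (1858.0)(3.0428)/((1.69)(8.314)) = 402.4 K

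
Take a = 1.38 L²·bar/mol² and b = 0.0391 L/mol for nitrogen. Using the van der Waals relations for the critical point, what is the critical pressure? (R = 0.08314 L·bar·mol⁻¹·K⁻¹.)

P_c ≈ 33.43 bar

For a van der Waals gas, P_c = a/(27b²).
P_c = 1.38/(27×(0.0391)²) = 1.38/0.041278 = 33.43 bar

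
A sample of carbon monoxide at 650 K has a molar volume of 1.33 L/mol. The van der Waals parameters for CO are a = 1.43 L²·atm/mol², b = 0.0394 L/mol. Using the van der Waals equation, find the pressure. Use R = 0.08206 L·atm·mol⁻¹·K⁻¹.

P = RT/(V_m − b) − a/V_m²
RT/(V_m − b) = (0.08206)(650)/(1.33 − 0.0394) = 53.339/1.2906 = 41.329 atm
a/V_m² = 1.43/(1.33)² = 0.80841 atm
P = 41.329 − 0.80841 = 40.52 atm

P ≈ 40.52 atm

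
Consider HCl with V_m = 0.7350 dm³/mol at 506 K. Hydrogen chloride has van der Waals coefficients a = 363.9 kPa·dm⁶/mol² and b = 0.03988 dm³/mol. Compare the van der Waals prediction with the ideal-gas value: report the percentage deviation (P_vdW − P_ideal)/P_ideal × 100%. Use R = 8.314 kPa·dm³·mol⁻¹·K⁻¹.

Ideal: P_ideal = RT/V_m = (8.314)(506)/0.7350 = 5723.65 kPa
vdW: P = RT/(V_m − b) − a/V_m² = 4206.88/0.695120 − 363.9/0.540225 = 6052.02 − 673.608 = 5378.41 kPa
% deviation = (5378.41 − 5723.65)/5723.65 × 100% = -6.03%

-6.03 %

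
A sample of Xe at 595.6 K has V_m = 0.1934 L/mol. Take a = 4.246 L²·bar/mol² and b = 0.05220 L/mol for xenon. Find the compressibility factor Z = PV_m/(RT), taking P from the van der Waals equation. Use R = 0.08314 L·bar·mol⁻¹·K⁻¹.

Z ≈ 0.9263

P = RT/(V_m − b) − a/V_m² = (0.08314)(595.6)/(0.1934 − 0.05220) − 4.246/(0.1934)²
  = 49.518/0.14120 − 113.52 = 350.69 − 113.52 = 237.17 bar
Z = PV_m/(RT) = (237.17)(0.1934)/((0.08314)(595.6)) = 45.869/49.518 = 0.9263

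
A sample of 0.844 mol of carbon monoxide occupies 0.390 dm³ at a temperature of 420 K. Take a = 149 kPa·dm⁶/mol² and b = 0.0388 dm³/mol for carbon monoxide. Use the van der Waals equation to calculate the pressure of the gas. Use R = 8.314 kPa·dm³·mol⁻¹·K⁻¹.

P ≈ 7552 kPa

P = nRT/(V − nb) − a n²/V²
nRT/(V − nb) = (0.844)(8.314)(420)/(0.390 − 0.844×0.0388) = 2947.1/0.35725 = 8249.4 kPa
a n²/V² = (149)(0.844)²/(0.390)² = 697.82 kPa
P = 8249.4 − 697.82 = 7552 kPa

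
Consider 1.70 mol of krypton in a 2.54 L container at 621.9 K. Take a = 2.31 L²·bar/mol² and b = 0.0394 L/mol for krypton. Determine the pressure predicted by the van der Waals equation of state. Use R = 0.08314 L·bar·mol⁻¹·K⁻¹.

P = nRT/(V − nb) − a n²/V²
nRT/(V − nb) = (1.70)(0.08314)(621.9)/(2.54 − 1.70×0.0394) = 87.898/2.4730 = 35.543 bar
a n²/V² = (2.31)(1.70)²/(2.54)² = 1.0348 bar
P = 35.543 − 1.0348 = 34.51 bar

P ≈ 34.51 bar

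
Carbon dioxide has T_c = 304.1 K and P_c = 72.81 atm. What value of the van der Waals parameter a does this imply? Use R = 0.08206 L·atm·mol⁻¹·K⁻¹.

From T_c = 8a/(27Rb) and P_c = a/(27b²): a = 27 R² T_c²/(64 P_c).
a = 27×(0.08206)²×(304.1)²/(64×72.81) = 16814/4659.8 = 3.608 L²·atm/mol²

a ≈ 3.608 L²·atm/mol²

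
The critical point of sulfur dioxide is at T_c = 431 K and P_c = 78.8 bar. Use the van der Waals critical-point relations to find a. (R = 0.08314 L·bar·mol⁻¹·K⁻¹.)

From T_c = 8a/(27Rb) and P_c = a/(27b²): a = 27 R² T_c²/(64 P_c).
a = 27×(0.08314)²×(431)²/(64×78.8) = 34669/5043.2 = 6.874 L²·bar/mol²

a ≈ 6.874 L²·bar/mol²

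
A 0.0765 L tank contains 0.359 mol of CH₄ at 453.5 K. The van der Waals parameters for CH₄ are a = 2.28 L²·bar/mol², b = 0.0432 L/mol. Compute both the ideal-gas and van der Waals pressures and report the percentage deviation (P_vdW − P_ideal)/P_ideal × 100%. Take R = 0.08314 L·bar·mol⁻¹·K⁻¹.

Ideal: P_ideal = nRT/V = (0.359)(0.08314)(453.5)/0.0765 = 176.938 bar
vdW: P = nRT/(V − nb) − a n²/V² = 13.5357/0.0609912 − 0.293849/0.00585225 = 221.929 − 50.2113 = 171.718 bar
% deviation = (171.718 − 176.938)/176.938 × 100% = -2.95%

-2.95 %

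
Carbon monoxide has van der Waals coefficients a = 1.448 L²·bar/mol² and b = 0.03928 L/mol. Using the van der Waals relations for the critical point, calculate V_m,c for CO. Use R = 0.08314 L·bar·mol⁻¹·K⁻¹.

For a van der Waals gas, V_m,c = 3b.
V_m,c = 3×0.03928 = 0.1178 L/mol

V_m,c ≈ 0.1178 L/mol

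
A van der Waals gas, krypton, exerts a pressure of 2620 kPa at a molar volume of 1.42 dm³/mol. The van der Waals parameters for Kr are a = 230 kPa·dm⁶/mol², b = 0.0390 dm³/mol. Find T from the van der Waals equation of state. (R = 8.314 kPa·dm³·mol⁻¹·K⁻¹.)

T ≈ 454.1 K

T = (P + a/V_m²)(V_m − b)/R
P + a/V_m² = 2620 + 230/(1.42)² = 2734.1 kPa
V_m − b = 1.42 − 0.0390 = 1.3810 dm³/mol
T = (2734.1)(1.3810)/8.314 = 454.1 K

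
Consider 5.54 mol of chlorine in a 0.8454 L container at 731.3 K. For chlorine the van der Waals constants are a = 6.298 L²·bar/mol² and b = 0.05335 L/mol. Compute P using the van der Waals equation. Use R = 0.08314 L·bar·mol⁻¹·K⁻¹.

P = nRT/(V − nb) − a n²/V²
nRT/(V − nb) = (5.54)(0.08314)(731.3)/(0.8454 − 5.54×0.05335) = 336.83/0.54984 = 612.60 bar
a n²/V² = (6.298)(5.54)²/(0.8454)² = 270.46 bar
P = 612.60 − 270.46 = 342.1 bar

P ≈ 342.1 bar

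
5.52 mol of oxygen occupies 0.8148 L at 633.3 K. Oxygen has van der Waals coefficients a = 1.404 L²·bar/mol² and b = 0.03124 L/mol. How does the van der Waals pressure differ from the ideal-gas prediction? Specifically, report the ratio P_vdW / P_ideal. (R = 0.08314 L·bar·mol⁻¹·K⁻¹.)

P_vdW / P_ideal ≈ 1.088

Ideal: P_ideal = nRT/V = (5.52)(0.08314)(633.3)/0.8148 = 356.704 bar
vdW: P = nRT/(V − nb) − a n²/V² = 290.642/0.642355 − 42.7804/0.663899 = 452.463 − 64.4381 = 388.025 bar
Ratio = 388.025/356.704 = 1.088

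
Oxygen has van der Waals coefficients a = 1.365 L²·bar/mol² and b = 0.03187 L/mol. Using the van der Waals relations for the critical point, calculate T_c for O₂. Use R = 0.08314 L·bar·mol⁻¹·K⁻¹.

T_c ≈ 152.6 K

For a van der Waals gas, T_c = 8a/(27Rb).
T_c = 8×1.365/(27×0.08314×0.03187) = 10.920/0.071541 = 152.6 K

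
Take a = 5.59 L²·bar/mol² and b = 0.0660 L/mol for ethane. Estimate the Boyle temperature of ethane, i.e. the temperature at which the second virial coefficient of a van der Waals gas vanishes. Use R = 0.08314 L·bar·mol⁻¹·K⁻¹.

For a van der Waals gas the second virial coefficient B₂ = b − a/(RT) vanishes at T_B = a/(Rb).
T_B = 5.59/(0.08314×0.0660) = 5.59/0.0054872 = 1019 K

T_B ≈ 1019 K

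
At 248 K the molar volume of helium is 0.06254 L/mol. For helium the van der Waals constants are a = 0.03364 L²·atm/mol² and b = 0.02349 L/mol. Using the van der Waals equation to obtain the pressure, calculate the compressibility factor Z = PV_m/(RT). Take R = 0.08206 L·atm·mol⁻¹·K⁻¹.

P = RT/(V_m − b) − a/V_m² = (0.08206)(248)/(0.06254 − 0.02349) − 0.03364/(0.06254)²
  = 20.351/0.039050 − 8.6008 = 521.15 − 8.6008 = 512.55 atm
Z = PV_m/(RT) = (512.55)(0.06254)/((0.08206)(248)) = 32.055/20.351 = 1.575

Z ≈ 1.575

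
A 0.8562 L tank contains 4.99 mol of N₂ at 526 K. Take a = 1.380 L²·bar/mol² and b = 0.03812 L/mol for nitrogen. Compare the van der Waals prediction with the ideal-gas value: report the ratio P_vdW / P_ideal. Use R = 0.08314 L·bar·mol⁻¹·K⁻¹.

Ideal: P_ideal = nRT/V = (4.99)(0.08314)(526)/0.8562 = 254.871 bar
vdW: P = nRT/(V − nb) − a n²/V² = 218.221/0.665981 − 34.3621/0.733078 = 327.669 − 46.8737 = 280.795 bar
Ratio = 280.795/254.871 = 1.102

P_vdW / P_ideal ≈ 1.102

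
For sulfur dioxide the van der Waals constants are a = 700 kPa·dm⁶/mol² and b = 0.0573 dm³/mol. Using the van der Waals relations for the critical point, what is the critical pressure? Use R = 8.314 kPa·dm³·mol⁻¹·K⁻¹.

For a van der Waals gas, P_c = a/(27b²).
P_c = 700/(27×(0.0573)²) = 700/0.088649 = 7896 kPa

P_c ≈ 7896 kPa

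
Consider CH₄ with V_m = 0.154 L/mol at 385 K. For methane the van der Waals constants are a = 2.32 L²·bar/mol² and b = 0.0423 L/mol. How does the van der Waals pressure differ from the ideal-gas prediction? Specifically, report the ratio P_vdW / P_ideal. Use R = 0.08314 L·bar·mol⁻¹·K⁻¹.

P_vdW / P_ideal ≈ 0.9080

Ideal: P_ideal = RT/V_m = (0.08314)(385)/0.154 = 207.850 bar
vdW: P = RT/(V_m − b) − a/V_m² = 32.0089/0.111700 − 2.32/0.0237160 = 286.561 − 97.8243 = 188.737 bar
Ratio = 188.737/207.850 = 0.9080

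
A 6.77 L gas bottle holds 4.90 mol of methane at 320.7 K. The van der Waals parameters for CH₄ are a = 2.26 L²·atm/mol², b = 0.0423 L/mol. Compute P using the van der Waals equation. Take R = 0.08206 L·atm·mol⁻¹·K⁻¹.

P ≈ 18.47 atm

P = nRT/(V − nb) − a n²/V²
nRT/(V − nb) = (4.90)(0.08206)(320.7)/(6.77 − 4.90×0.0423) = 128.95/6.5627 = 19.649 atm
a n²/V² = (2.26)(4.90)²/(6.77)² = 1.1839 atm
P = 19.649 − 1.1839 = 18.47 atm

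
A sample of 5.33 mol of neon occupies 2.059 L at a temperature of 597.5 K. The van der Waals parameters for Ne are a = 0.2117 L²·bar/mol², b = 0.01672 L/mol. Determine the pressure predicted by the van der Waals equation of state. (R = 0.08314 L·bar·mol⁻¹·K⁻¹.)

P ≈ 133.0 bar

P = nRT/(V − nb) − a n²/V²
nRT/(V − nb) = (5.33)(0.08314)(597.5)/(2.059 − 5.33×0.01672) = 264.77/1.9699 = 134.41 bar
a n²/V² = (0.2117)(5.33)²/(2.059)² = 1.4186 bar
P = 134.41 − 1.4186 = 133.0 bar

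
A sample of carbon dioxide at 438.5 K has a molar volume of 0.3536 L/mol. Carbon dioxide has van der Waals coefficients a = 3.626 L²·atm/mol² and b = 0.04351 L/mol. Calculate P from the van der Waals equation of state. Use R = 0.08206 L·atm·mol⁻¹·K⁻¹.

P = RT/(V_m − b) − a/V_m²
RT/(V_m − b) = (0.08206)(438.5)/(0.3536 − 0.04351) = 35.983/0.31009 = 116.04 atm
a/V_m² = 3.626/(0.3536)² = 29.000 atm
P = 116.04 − 29.000 = 87.04 atm

P ≈ 87.04 atm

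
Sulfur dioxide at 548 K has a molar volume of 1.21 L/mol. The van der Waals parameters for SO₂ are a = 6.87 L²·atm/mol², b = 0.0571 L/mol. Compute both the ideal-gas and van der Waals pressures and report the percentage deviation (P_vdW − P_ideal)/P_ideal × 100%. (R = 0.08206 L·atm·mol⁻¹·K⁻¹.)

Ideal: P_ideal = RT/V_m = (0.08206)(548)/1.21 = 37.1644 atm
vdW: P = RT/(V_m − b) − a/V_m² = 44.9689/1.15290 − 6.87/1.46410 = 39.0050 − 4.69230 = 34.3127 atm
% deviation = (34.3127 − 37.1644)/37.1644 × 100% = -7.67%

-7.67 %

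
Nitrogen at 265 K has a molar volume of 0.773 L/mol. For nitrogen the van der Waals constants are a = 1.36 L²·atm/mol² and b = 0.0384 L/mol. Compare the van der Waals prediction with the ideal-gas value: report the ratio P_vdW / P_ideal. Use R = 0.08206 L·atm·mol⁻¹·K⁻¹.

P_vdW / P_ideal ≈ 0.9714

Ideal: P_ideal = RT/V_m = (0.08206)(265)/0.773 = 28.1318 atm
vdW: P = RT/(V_m − b) − a/V_m² = 21.7459/0.734600 − 1.36/0.597529 = 29.6024 − 2.27604 = 27.3264 atm
Ratio = 27.3264/28.1318 = 0.9714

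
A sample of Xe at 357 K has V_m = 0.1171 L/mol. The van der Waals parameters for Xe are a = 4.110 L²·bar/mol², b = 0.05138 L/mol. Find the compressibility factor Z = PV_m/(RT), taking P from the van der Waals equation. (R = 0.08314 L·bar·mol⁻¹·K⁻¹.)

P = RT/(V_m − b) − a/V_m² = (0.08314)(357)/(0.1171 − 0.05138) − 4.110/(0.1171)²
  = 29.681/0.065720 − 299.73 = 451.63 − 299.73 = 151.90 bar
Z = PV_m/(RT) = (151.90)(0.1171)/((0.08314)(357)) = 17.787/29.681 = 0.5993

Z ≈ 0.5993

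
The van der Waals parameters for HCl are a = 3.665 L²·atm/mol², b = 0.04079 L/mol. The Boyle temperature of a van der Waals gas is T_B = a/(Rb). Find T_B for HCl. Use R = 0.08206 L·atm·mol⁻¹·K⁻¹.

T_B ≈ 1095 K

For a van der Waals gas the second virial coefficient B₂ = b − a/(RT) vanishes at T_B = a/(Rb).
T_B = 3.665/(0.08206×0.04079) = 3.665/0.0033472 = 1095 K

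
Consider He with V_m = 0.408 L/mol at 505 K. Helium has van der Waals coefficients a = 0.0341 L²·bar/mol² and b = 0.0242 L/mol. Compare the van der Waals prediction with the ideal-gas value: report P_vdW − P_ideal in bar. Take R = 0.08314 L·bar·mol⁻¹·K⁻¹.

Ideal: P_ideal = RT/V_m = (0.08314)(505)/0.408 = 102.906 bar
vdW: P = RT/(V_m − b) − a/V_m² = 41.9857/0.383800 − 0.0341/0.166464 = 109.395 − 0.204849 = 109.190 bar
ΔP = 109.190 − 102.906 = 6.28 bar

ΔP ≈ 6.28 bar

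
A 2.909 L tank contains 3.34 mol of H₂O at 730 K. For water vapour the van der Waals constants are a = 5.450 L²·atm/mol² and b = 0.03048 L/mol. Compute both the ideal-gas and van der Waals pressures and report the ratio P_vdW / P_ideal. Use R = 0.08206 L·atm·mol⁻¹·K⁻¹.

Ideal: P_ideal = nRT/V = (3.34)(0.08206)(730)/2.909 = 68.7792 atm
vdW: P = nRT/(V − nb) − a n²/V² = 200.079/2.80720 − 60.7980/8.46228 = 71.2735 − 7.18459 = 64.0889 atm
Ratio = 64.0889/68.7792 = 0.9318

P_vdW / P_ideal ≈ 0.9318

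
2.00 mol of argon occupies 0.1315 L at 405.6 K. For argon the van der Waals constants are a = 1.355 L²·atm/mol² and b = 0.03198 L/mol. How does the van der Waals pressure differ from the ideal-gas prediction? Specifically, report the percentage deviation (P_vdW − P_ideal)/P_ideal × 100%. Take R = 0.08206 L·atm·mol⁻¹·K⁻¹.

Ideal: P_ideal = nRT/V = (2.00)(0.08206)(405.6)/0.1315 = 506.213 atm
vdW: P = nRT/(V − nb) − a n²/V² = 66.5671/0.0675400 − 5.42000/0.0172923 = 985.595 − 313.434 = 672.161 atm
% deviation = (672.161 − 506.213)/506.213 × 100% = 32.78%

32.78 %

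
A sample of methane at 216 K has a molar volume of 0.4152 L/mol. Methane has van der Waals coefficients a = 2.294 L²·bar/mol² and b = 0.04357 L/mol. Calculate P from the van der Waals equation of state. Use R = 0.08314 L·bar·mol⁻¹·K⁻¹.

P = RT/(V_m − b) − a/V_m²
RT/(V_m − b) = (0.08314)(216)/(0.4152 − 0.04357) = 17.958/0.37163 = 48.322 bar
a/V_m² = 2.294/(0.4152)² = 13.307 bar
P = 48.322 − 13.307 = 35.02 bar

P ≈ 35.02 bar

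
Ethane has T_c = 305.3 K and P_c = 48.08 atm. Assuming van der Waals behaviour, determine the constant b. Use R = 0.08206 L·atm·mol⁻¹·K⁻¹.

b ≈ 0.06513 L/mol

From T_c = 8a/(27Rb) and P_c = a/(27b²): b = R T_c/(8 P_c).
b = (0.08206)(305.3)/(8×48.08) = 25.053/384.64 = 0.06513 L/mol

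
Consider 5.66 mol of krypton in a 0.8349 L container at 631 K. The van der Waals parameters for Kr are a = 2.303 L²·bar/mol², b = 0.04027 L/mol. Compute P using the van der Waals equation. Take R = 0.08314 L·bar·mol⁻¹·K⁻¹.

P ≈ 383.4 bar

P = nRT/(V − nb) − a n²/V²
nRT/(V − nb) = (5.66)(0.08314)(631)/(0.8349 − 5.66×0.04027) = 296.93/0.60697 = 489.20 bar
a n²/V² = (2.303)(5.66)²/(0.8349)² = 105.84 bar
P = 489.20 − 105.84 = 383.4 bar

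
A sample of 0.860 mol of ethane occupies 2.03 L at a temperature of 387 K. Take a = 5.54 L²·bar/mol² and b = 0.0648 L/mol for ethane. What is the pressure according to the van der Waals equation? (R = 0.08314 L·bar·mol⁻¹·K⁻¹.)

P ≈ 13.02 bar

P = nRT/(V − nb) − a n²/V²
nRT/(V − nb) = (0.860)(0.08314)(387)/(2.03 − 0.860×0.0648) = 27.671/1.9743 = 14.016 bar
a n²/V² = (5.54)(0.860)²/(2.03)² = 0.99429 bar
P = 14.016 − 0.99429 = 13.02 bar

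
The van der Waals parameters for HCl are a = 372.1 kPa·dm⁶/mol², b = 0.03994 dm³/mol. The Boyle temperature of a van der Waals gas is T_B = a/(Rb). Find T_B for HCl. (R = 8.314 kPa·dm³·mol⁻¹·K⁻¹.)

For a van der Waals gas the second virial coefficient B₂ = b − a/(RT) vanishes at T_B = a/(Rb).
T_B = 372.1/(8.314×0.03994) = 372.1/0.33206 = 1121 K

T_B ≈ 1121 K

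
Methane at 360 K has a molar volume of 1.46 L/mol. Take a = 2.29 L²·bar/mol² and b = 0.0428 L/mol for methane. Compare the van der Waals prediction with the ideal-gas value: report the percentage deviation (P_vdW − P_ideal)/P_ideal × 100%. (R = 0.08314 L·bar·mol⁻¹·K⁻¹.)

-2.22 %

Ideal: P_ideal = RT/V_m = (0.08314)(360)/1.46 = 20.5003 bar
vdW: P = RT/(V_m − b) − a/V_m² = 29.9304/1.41720 − 2.29/2.13160 = 21.1194 − 1.07431 = 20.0451 bar
% deviation = (20.0451 − 20.5003)/20.5003 × 100% = -2.22%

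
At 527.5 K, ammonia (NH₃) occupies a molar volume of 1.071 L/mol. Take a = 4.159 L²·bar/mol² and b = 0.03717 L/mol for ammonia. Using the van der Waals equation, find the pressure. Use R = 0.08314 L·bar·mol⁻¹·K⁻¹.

P ≈ 38.80 bar

P = RT/(V_m − b) − a/V_m²
RT/(V_m − b) = (0.08314)(527.5)/(1.071 − 0.03717) = 43.856/1.0338 = 42.422 bar
a/V_m² = 4.159/(1.071)² = 3.6259 bar
P = 42.422 − 3.6259 = 38.80 bar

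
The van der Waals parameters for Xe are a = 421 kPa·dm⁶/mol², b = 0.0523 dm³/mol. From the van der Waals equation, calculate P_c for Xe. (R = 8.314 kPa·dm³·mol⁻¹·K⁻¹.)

For a van der Waals gas, P_c = a/(27b²).
P_c = 421/(27×(0.0523)²) = 421/0.073853 = 5701 kPa

P_c ≈ 5701 kPa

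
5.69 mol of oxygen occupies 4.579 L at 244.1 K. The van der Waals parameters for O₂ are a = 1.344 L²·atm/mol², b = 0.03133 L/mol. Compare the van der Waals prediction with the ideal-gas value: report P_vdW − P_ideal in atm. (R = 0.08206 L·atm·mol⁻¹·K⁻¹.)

Ideal: P_ideal = nRT/V = (5.69)(0.08206)(244.1)/4.579 = 24.8909 atm
vdW: P = nRT/(V − nb) − a n²/V² = 113.976/4.40073 − 43.5135/20.9672 = 25.8993 − 2.07531 = 23.8240 atm
ΔP = 23.8240 − 24.8909 = -1.067 atm

ΔP ≈ -1.067 atm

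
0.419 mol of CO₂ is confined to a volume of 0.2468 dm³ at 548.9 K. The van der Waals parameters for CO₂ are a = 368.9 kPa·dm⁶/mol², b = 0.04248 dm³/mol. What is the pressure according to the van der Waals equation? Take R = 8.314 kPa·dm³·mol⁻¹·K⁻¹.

P ≈ 7287 kPa

P = nRT/(V − nb) − a n²/V²
nRT/(V − nb) = (0.419)(8.314)(548.9)/(0.2468 − 0.419×0.04248) = 1912.1/0.22900 = 8349.8 kPa
a n²/V² = (368.9)(0.419)²/(0.2468)² = 1063.3 kPa
P = 8349.8 − 1063.3 = 7287 kPa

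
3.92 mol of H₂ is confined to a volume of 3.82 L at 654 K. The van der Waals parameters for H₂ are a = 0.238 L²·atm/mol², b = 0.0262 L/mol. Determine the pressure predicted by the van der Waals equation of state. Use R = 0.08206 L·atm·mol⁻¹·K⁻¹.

P ≈ 56.34 atm

P = nRT/(V − nb) − a n²/V²
nRT/(V − nb) = (3.92)(0.08206)(654)/(3.82 − 3.92×0.0262) = 210.38/3.7173 = 56.595 atm
a n²/V² = (0.238)(3.92)²/(3.82)² = 0.25062 atm
P = 56.595 − 0.25062 = 56.34 atm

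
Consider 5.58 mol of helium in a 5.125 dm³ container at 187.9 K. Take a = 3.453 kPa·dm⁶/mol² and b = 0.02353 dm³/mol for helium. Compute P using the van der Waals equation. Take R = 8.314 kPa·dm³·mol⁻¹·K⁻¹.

P = nRT/(V − nb) − a n²/V²
nRT/(V − nb) = (5.58)(8.314)(187.9)/(5.125 − 5.58×0.02353) = 8717.1/4.9937 = 1745.6 kPa
a n²/V² = (3.453)(5.58)²/(5.125)² = 4.0933 kPa
P = 1745.6 − 4.0933 = 1742 kPa

P ≈ 1742 kPa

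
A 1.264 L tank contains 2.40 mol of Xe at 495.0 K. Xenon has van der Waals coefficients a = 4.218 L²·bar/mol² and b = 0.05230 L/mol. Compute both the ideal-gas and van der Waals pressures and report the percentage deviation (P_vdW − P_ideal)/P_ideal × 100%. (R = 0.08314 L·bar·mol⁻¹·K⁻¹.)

-8.44 %

Ideal: P_ideal = nRT/V = (2.40)(0.08314)(495.0)/1.264 = 78.1411 bar
vdW: P = nRT/(V − nb) − a n²/V² = 98.7703/1.13848 − 24.2957/1.59770 = 86.7563 − 15.2067 = 71.5496 bar
% deviation = (71.5496 − 78.1411)/78.1411 × 100% = -8.44%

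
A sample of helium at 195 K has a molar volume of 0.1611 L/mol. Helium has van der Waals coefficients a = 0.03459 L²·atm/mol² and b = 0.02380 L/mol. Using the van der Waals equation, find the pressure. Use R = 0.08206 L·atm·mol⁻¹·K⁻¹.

P = RT/(V_m − b) − a/V_m²
RT/(V_m − b) = (0.08206)(195)/(0.1611 − 0.02380) = 16.002/0.13730 = 116.55 atm
a/V_m² = 0.03459/(0.1611)² = 1.3328 atm
P = 116.55 − 1.3328 = 115.2 atm

P ≈ 115.2 atm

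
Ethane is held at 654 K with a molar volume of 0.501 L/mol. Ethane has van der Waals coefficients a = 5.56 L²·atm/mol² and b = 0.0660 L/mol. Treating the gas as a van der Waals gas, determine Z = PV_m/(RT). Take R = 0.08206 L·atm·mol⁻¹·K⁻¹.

P = RT/(V_m − b) − a/V_m² = (0.08206)(654)/(0.501 − 0.0660) − 5.56/(0.501)²
  = 53.667/0.43500 − 22.151 = 123.37 − 22.151 = 101.22 atm
Z = PV_m/(RT) = (101.22)(0.501)/((0.08206)(654)) = 50.711/53.667 = 0.9449

Z ≈ 0.9449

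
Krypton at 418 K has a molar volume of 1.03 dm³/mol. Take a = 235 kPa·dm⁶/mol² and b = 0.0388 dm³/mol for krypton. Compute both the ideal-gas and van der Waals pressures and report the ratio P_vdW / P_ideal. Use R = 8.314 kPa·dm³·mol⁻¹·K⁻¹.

P_vdW / P_ideal ≈ 0.9735

Ideal: P_ideal = RT/V_m = (8.314)(418)/1.03 = 3374.03 kPa
vdW: P = RT/(V_m − b) − a/V_m² = 3475.25/0.991200 − 235/1.06090 = 3506.10 − 221.510 = 3284.59 kPa
Ratio = 3284.59/3374.03 = 0.9735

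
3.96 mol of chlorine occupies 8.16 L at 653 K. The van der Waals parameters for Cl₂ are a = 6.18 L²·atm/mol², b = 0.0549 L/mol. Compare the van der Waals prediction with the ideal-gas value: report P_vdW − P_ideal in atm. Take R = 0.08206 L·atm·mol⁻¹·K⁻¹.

Ideal: P_ideal = nRT/V = (3.96)(0.08206)(653)/8.16 = 26.0046 atm
vdW: P = nRT/(V − nb) − a n²/V² = 212.197/7.94260 − 96.9123/66.5856 = 26.7163 − 1.45545 = 25.2609 atm
ΔP = 25.2609 − 26.0046 = -0.744 atm

ΔP ≈ -0.744 atm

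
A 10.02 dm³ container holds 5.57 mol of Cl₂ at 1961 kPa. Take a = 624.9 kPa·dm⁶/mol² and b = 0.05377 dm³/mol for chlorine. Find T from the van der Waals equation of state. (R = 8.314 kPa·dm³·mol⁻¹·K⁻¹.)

T ≈ 452.2 K

T = (P + a n²/V²)(V − nb)/(nR)
P + a n²/V² = 1961 + (624.9)(5.57)²/(10.02)² = 2154.1 kPa
V − nb = 10.02 − (5.57)(0.05377) = 9.7205 dm³
T = (2154.1)(9.7205)/((5.57)(8.314)) = 452.2 K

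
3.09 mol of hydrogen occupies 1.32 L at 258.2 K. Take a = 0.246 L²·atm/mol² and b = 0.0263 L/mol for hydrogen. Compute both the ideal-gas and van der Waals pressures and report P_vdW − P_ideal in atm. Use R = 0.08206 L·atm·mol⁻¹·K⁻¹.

ΔP ≈ 1.906 atm

Ideal: P_ideal = nRT/V = (3.09)(0.08206)(258.2)/1.32 = 49.5989 atm
vdW: P = nRT/(V − nb) − a n²/V² = 65.4706/1.23873 − 2.34883/1.74240 = 52.8530 − 1.34804 = 51.5050 atm
ΔP = 51.5050 − 49.5989 = 1.906 atm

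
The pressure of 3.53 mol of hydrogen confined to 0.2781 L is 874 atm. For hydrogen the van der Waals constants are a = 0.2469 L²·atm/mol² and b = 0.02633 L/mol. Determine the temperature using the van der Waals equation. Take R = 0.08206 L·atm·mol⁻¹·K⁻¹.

T ≈ 584.1 K

T = (P + a n²/V²)(V − nb)/(nR)
P + a n²/V² = 874 + (0.2469)(3.53)²/(0.2781)² = 913.78 atm
V − nb = 0.2781 − (3.53)(0.02633) = 0.18516 L
T = (913.78)(0.18516)/((3.53)(0.08206)) = 584.1 K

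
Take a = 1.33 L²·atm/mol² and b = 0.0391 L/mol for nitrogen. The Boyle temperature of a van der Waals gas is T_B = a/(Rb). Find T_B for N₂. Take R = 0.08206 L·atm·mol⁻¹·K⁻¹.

T_B ≈ 414.5 K

For a van der Waals gas the second virial coefficient B₂ = b − a/(RT) vanishes at T_B = a/(Rb).
T_B = 1.33/(0.08206×0.0391) = 1.33/0.0032085 = 414.5 K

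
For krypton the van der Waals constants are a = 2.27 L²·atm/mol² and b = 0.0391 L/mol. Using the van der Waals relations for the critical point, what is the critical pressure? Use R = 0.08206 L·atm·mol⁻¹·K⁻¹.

P_c ≈ 54.99 atm

For a van der Waals gas, P_c = a/(27b²).
P_c = 2.27/(27×(0.0391)²) = 2.27/0.041278 = 54.99 atm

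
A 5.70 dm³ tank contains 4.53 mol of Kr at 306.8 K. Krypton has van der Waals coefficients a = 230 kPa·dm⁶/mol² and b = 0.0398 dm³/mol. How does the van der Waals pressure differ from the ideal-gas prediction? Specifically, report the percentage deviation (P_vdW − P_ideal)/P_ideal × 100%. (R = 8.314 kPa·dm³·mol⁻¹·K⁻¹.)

Ideal: P_ideal = nRT/V = (4.53)(8.314)(306.8)/5.70 = 2027.16 kPa
vdW: P = nRT/(V − nb) − a n²/V² = 11554.8/5.51971 − 4719.81/32.4900 = 2093.37 − 145.270 = 1948.10 kPa
% deviation = (1948.10 − 2027.16)/2027.16 × 100% = -3.90%

-3.90 %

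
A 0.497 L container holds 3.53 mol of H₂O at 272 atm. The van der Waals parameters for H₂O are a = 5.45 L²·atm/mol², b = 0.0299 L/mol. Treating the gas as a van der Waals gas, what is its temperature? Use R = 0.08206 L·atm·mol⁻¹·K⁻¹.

T = (P + a n²/V²)(V − nb)/(nR)
P + a n²/V² = 272 + (5.45)(3.53)²/(0.497)² = 546.94 atm
V − nb = 0.497 − (3.53)(0.0299) = 0.39145 L
T = (546.94)(0.39145)/((3.53)(0.08206)) = 739.1 K

T ≈ 739.1 K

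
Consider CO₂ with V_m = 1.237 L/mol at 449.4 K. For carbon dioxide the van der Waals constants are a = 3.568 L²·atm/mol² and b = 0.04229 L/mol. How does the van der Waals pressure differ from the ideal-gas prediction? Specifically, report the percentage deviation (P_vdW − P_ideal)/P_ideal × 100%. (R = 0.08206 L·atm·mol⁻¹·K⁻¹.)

-4.28 %

Ideal: P_ideal = RT/V_m = (0.08206)(449.4)/1.237 = 29.8123 atm
vdW: P = RT/(V_m − b) − a/V_m² = 36.8778/1.19471 − 3.568/1.53017 = 30.8676 − 2.33177 = 28.5358 atm
% deviation = (28.5358 − 29.8123)/29.8123 × 100% = -4.28%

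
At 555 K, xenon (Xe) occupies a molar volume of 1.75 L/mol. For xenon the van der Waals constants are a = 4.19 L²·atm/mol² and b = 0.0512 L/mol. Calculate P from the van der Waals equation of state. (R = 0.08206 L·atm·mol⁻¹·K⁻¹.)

P ≈ 25.44 atm

P = RT/(V_m − b) − a/V_m²
RT/(V_m − b) = (0.08206)(555)/(1.75 − 0.0512) = 45.543/1.6988 = 26.809 atm
a/V_m² = 4.19/(1.75)² = 1.3682 atm
P = 26.809 − 1.3682 = 25.44 atm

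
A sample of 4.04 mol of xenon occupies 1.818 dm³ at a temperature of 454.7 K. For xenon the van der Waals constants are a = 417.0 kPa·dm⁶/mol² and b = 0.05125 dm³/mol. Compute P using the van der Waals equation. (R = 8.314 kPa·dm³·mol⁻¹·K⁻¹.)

P = nRT/(V − nb) − a n²/V²
nRT/(V − nb) = (4.04)(8.314)(454.7)/(1.818 − 4.04×0.05125) = 15273/1.6110 = 9480.4 kPa
a n²/V² = (417.0)(4.04)²/(1.818)² = 2059.3 kPa
P = 9480.4 − 2059.3 = 7421 kPa

P ≈ 7421 kPa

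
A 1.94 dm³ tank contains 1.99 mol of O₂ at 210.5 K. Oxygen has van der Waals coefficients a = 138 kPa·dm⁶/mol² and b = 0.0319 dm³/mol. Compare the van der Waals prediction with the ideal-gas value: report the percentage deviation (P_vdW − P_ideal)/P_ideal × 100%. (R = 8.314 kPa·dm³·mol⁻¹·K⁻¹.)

-4.71 %

Ideal: P_ideal = nRT/V = (1.99)(8.314)(210.5)/1.94 = 1795.20 kPa
vdW: P = nRT/(V − nb) − a n²/V² = 3482.69/1.87652 − 546.494/3.76360 = 1855.93 − 145.205 = 1710.73 kPa
% deviation = (1710.73 − 1795.20)/1795.20 × 100% = -4.71%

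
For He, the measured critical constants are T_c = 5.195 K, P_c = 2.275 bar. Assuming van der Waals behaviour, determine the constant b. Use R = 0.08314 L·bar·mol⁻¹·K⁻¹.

b ≈ 0.02373 L/mol

From T_c = 8a/(27Rb) and P_c = a/(27b²): b = R T_c/(8 P_c).
b = (0.08314)(5.195)/(8×2.275) = 0.43191/18.200 = 0.02373 L/mol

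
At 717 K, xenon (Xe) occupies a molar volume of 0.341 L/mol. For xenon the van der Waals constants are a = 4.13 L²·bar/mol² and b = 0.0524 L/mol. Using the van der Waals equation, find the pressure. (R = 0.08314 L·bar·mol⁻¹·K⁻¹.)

P ≈ 171.0 bar

P = RT/(V_m − b) − a/V_m²
RT/(V_m − b) = (0.08314)(717)/(0.341 − 0.0524) = 59.611/0.28860 = 206.55 bar
a/V_m² = 4.13/(0.341)² = 35.517 bar
P = 206.55 − 35.517 = 171.0 bar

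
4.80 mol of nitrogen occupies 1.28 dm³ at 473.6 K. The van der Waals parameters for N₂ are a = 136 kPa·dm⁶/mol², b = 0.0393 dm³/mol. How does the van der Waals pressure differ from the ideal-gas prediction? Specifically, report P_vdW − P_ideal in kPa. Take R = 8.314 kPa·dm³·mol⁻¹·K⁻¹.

ΔP ≈ 640 kPa

Ideal: P_ideal = nRT/V = (4.80)(8.314)(473.6)/1.28 = 14765.7 kPa
vdW: P = nRT/(V − nb) − a n²/V² = 18900.0/1.09136 − 3133.44/1.63840 = 17317.8 − 1912.50 = 15405.3 kPa
ΔP = 15405.3 − 14765.7 = 640 kPa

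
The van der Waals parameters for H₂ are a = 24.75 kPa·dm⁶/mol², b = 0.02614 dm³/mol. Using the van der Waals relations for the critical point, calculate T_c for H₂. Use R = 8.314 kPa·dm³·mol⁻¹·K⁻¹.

T_c ≈ 33.74 K

For a van der Waals gas, T_c = 8a/(27Rb).
T_c = 8×24.75/(27×8.314×0.02614) = 198.00/5.8679 = 33.74 K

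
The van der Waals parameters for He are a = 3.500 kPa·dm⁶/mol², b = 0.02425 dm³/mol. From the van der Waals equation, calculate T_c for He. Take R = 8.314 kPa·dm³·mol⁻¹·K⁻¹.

T_c ≈ 5.144 K

For a van der Waals gas, T_c = 8a/(27Rb).
T_c = 8×3.500/(27×8.314×0.02425) = 28.000/5.4436 = 5.144 K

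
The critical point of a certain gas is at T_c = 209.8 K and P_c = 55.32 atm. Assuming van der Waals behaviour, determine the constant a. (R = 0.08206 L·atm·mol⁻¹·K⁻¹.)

a ≈ 2.260 L²·atm/mol²

From T_c = 8a/(27Rb) and P_c = a/(27b²): a = 27 R² T_c²/(64 P_c).
a = 27×(0.08206)²×(209.8)²/(64×55.32) = 8002.7/3540.5 = 2.260 L²·atm/mol²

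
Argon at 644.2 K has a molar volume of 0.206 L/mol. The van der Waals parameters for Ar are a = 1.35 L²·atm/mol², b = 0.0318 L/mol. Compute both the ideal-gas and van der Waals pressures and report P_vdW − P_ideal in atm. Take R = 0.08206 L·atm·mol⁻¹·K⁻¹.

Ideal: P_ideal = RT/V_m = (0.08206)(644.2)/0.206 = 256.617 atm
vdW: P = RT/(V_m − b) − a/V_m² = 52.8631/0.174200 − 1.35/0.0424360 = 303.462 − 31.8126 = 271.649 atm
ΔP = 271.649 − 256.617 = 15.03 atm

ΔP ≈ 15.03 atm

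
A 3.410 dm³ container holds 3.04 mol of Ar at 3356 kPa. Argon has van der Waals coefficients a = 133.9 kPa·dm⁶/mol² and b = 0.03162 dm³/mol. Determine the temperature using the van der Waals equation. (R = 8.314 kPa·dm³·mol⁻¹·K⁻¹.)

T ≈ 454.0 K

T = (P + a n²/V²)(V − nb)/(nR)
P + a n²/V² = 3356 + (133.9)(3.04)²/(3.410)² = 3462.4 kPa
V − nb = 3.410 − (3.04)(0.03162) = 3.3139 dm³
T = (3462.4)(3.3139)/((3.04)(8.314)) = 454.0 K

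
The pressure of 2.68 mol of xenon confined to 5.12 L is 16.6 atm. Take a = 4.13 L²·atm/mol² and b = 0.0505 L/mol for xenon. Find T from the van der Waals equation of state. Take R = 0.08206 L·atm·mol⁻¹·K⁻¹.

T ≈ 401.9 K

T = (P + a n²/V²)(V − nb)/(nR)
P + a n²/V² = 16.6 + (4.13)(2.68)²/(5.12)² = 17.732 atm
V − nb = 5.12 − (2.68)(0.0505) = 4.9847 L
T = (17.732)(4.9847)/((2.68)(0.08206)) = 401.9 K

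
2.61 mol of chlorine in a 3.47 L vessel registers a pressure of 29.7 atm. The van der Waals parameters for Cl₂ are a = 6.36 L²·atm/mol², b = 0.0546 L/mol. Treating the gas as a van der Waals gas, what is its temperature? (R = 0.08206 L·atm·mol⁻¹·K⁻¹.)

T ≈ 517.3 K

T = (P + a n²/V²)(V − nb)/(nR)
P + a n²/V² = 29.7 + (6.36)(2.61)²/(3.47)² = 33.298 atm
V − nb = 3.47 − (2.61)(0.0546) = 3.3275 L
T = (33.298)(3.3275)/((2.61)(0.08206)) = 517.3 K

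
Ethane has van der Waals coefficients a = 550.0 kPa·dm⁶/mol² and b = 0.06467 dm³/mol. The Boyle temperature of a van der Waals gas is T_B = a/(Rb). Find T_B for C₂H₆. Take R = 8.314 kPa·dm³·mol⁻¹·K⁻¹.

T_B ≈ 1023 K

For a van der Waals gas the second virial coefficient B₂ = b − a/(RT) vanishes at T_B = a/(Rb).
T_B = 550.0/(8.314×0.06467) = 550.0/0.53767 = 1023 K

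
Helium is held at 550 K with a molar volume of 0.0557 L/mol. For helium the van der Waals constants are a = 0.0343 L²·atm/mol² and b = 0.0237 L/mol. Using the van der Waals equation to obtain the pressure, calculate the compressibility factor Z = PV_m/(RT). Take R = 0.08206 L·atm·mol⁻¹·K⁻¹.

Z ≈ 1.727

P = RT/(V_m − b) − a/V_m² = (0.08206)(550)/(0.0557 − 0.0237) − 0.0343/(0.0557)²
  = 45.133/0.032000 − 11.056 = 1410.4 − 11.056 = 1399.3 atm
Z = PV_m/(RT) = (1399.3)(0.0557)/((0.08206)(550)) = 77.941/45.133 = 1.727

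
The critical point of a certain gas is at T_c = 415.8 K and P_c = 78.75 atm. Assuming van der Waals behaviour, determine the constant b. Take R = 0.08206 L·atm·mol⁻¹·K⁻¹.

From T_c = 8a/(27Rb) and P_c = a/(27b²): b = R T_c/(8 P_c).
b = (0.08206)(415.8)/(8×78.75) = 34.121/630.00 = 0.05416 L/mol

b ≈ 0.05416 L/mol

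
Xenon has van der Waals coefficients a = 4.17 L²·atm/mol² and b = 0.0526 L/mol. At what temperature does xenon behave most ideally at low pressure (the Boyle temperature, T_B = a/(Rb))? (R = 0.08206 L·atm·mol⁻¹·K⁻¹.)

T_B ≈ 966.1 K

For a van der Waals gas the second virial coefficient B₂ = b − a/(RT) vanishes at T_B = a/(Rb).
T_B = 4.17/(0.08206×0.0526) = 4.17/0.0043164 = 966.1 K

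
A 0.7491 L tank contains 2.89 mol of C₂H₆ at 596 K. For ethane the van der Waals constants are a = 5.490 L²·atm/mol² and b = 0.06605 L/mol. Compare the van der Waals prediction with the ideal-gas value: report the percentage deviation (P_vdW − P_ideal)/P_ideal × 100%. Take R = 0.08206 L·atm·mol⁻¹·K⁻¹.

-9.11 %

Ideal: P_ideal = nRT/V = (2.89)(0.08206)(596)/0.7491 = 188.684 atm
vdW: P = nRT/(V − nb) − a n²/V² = 141.343/0.558216 − 45.8530/0.561151 = 253.205 − 81.7124 = 171.493 atm
% deviation = (171.493 − 188.684)/188.684 × 100% = -9.11%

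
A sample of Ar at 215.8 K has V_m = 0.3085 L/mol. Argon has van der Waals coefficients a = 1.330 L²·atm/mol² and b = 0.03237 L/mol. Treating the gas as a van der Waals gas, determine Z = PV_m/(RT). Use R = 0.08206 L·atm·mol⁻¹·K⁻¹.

P = RT/(V_m − b) − a/V_m² = (0.08206)(215.8)/(0.3085 − 0.03237) − 1.330/(0.3085)²
  = 17.709/0.27613 − 13.975 = 64.133 − 13.975 = 50.158 atm
Z = PV_m/(RT) = (50.158)(0.3085)/((0.08206)(215.8)) = 15.474/17.709 = 0.8738

Z ≈ 0.8738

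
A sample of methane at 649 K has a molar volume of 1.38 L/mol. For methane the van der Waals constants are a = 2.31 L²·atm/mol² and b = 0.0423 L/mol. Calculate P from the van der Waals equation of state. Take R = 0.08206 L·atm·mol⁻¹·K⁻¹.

P ≈ 38.60 atm

P = RT/(V_m − b) − a/V_m²
RT/(V_m − b) = (0.08206)(649)/(1.38 − 0.0423) = 53.257/1.3377 = 39.812 atm
a/V_m² = 2.31/(1.38)² = 1.2130 atm
P = 39.812 − 1.2130 = 38.60 atm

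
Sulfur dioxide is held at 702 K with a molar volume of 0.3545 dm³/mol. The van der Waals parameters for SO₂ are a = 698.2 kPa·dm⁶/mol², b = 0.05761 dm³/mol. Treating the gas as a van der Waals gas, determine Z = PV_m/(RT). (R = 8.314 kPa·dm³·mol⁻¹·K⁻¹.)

P = RT/(V_m − b) − a/V_m² = (8.314)(702)/(0.3545 − 0.05761) − 698.2/(0.3545)²
  = 5836.4/0.29689 − 5555.8 = 19658 − 5555.8 = 14102 kPa
Z = PV_m/(RT) = (14102)(0.3545)/((8.314)(702)) = 4999.2/5836.4 = 0.8566

Z ≈ 0.8566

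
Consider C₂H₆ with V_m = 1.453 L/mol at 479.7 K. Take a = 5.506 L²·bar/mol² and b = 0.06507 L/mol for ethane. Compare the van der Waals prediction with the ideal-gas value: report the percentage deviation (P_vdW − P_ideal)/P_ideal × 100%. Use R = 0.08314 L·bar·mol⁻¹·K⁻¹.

-4.81 %

Ideal: P_ideal = RT/V_m = (0.08314)(479.7)/1.453 = 27.4482 bar
vdW: P = RT/(V_m − b) − a/V_m² = 39.8823/1.38793 − 5.506/2.11121 = 28.7351 − 2.60798 = 26.1271 bar
% deviation = (26.1271 − 27.4482)/27.4482 × 100% = -4.81%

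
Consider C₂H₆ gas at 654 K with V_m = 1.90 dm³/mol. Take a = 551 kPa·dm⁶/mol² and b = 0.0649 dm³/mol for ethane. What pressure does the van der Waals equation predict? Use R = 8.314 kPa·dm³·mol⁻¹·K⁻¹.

P ≈ 2810 kPa

P = RT/(V_m − b) − a/V_m²
RT/(V_m − b) = (8.314)(654)/(1.90 − 0.0649) = 5437.4/1.8351 = 2963.0 kPa
a/V_m² = 551/(1.90)² = 152.63 kPa
P = 2963.0 − 152.63 = 2810 kPa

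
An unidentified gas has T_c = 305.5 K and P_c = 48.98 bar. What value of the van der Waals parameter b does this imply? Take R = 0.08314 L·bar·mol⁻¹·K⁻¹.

b ≈ 0.06482 L/mol

From T_c = 8a/(27Rb) and P_c = a/(27b²): b = R T_c/(8 P_c).
b = (0.08314)(305.5)/(8×48.98) = 25.399/391.84 = 0.06482 L/mol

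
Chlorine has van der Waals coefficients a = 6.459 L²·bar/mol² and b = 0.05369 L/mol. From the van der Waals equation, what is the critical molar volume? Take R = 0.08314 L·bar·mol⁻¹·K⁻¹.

V_m,c ≈ 0.1611 L/mol

For a van der Waals gas, V_m,c = 3b.
V_m,c = 3×0.05369 = 0.1611 L/mol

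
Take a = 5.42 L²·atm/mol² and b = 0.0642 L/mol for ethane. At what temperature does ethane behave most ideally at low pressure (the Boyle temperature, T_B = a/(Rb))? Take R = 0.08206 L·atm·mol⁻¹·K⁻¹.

For a van der Waals gas the second virial coefficient B₂ = b − a/(RT) vanishes at T_B = a/(Rb).
T_B = 5.42/(0.08206×0.0642) = 5.42/0.0052683 = 1029 K

T_B ≈ 1029 K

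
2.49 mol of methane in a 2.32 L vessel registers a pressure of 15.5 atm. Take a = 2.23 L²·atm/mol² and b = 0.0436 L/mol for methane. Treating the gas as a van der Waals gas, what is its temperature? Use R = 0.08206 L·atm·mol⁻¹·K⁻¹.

T ≈ 195.6 K

T = (P + a n²/V²)(V − nb)/(nR)
P + a n²/V² = 15.5 + (2.23)(2.49)²/(2.32)² = 18.069 atm
V − nb = 2.32 − (2.49)(0.0436) = 2.2114 L
T = (18.069)(2.2114)/((2.49)(0.08206)) = 195.6 K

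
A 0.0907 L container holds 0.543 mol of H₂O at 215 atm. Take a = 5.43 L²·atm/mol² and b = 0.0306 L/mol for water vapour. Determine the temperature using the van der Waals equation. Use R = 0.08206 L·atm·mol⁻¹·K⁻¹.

T = (P + a n²/V²)(V − nb)/(nR)
P + a n²/V² = 215 + (5.43)(0.543)²/(0.0907)² = 409.62 atm
V − nb = 0.0907 − (0.543)(0.0306) = 0.074084 L
T = (409.62)(0.074084)/((0.543)(0.08206)) = 681.0 K

T ≈ 681.0 K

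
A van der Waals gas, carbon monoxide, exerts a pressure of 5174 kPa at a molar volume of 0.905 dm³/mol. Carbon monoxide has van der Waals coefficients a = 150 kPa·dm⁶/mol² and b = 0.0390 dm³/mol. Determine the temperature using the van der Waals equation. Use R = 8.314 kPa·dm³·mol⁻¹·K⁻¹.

T ≈ 558.0 K

T = (P + a/V_m²)(V_m − b)/R
P + a/V_m² = 5174 + 150/(0.905)² = 5357.1 kPa
V_m − b = 0.905 − 0.0390 = 0.86600 dm³/mol
T = (5357.1)(0.86600)/8.314 = 558.0 K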